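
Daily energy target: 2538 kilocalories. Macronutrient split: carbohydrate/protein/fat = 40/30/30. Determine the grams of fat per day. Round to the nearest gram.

85 g/day

Fat energy = 30% × 2538 = 761.4 kcal.
At 9 kcal/g: 761.4 ÷ 9 = 84.6 g.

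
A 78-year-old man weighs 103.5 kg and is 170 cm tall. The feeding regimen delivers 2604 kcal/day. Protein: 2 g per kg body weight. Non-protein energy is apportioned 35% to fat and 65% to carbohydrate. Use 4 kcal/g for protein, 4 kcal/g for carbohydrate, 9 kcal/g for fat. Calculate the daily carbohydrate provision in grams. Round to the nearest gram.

289 g/day

Protein = 2 × 103.5 = 207 g → 207 × 4 = 828 kcal.
Non-protein calories = 2604 − 828 = 1776 kcal.
Fat: 35% × 1776 = 621.6 kcal; carbohydrate: 1154.4 kcal.
Carbohydrate: 1154.4 kcal ÷ 4 kcal/g = 288.6 g.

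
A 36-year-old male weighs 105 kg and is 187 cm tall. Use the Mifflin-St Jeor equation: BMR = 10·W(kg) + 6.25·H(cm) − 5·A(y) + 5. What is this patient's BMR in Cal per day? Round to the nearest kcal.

2044 Cal per day

Mifflin-St Jeor (male): BMR = 10(105) + 6.25(187) − 5(36) + 5 = 1050 + 1168.75 − 180 + 5 = 2043.75 kcal/day.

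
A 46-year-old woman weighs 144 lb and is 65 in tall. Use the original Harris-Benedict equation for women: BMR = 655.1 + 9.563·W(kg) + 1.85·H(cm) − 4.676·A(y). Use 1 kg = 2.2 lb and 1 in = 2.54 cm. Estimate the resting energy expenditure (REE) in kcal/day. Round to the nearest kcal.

Convert to metric: weight = 144 ÷ 2.2 = 65.4545 kg; height = 65 × 2.54 = 165.1 cm.
Harris-Benedict: BMR = 655.1 + 9.563(65.4545) + 1.85(165.1) − 4.676(46) = 1371.3808 kcal/day.

1371 kcal/day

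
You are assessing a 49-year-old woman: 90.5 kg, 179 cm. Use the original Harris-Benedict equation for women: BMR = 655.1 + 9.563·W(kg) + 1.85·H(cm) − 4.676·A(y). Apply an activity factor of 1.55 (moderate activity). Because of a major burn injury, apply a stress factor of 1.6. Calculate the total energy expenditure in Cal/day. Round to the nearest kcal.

4024 Cal/day

Harris-Benedict: BMR = 655.1 + 9.563(90.5) + 1.85(179) − 4.676(49) = 1622.5775 kcal/day.
TEE = BMR × activity factor = 1622.5775 × 1.55 = 2514.9951 kcal/day.
Apply stress factor: 2514.9951 × 1.6 = 4023.9922 kcal/day.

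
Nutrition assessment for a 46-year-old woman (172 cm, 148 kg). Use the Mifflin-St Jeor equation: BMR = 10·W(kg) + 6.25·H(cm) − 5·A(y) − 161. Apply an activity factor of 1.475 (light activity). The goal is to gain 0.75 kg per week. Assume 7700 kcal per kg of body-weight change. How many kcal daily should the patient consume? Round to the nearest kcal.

Mifflin-St Jeor (female): BMR = 10(148) + 6.25(172) − 5(46) − 161 = 1480 + 1075 − 230 − 161 = 2164 kcal/day.
TEE = 2164 × 1.475 = 3191.9 kcal/day.
Required daily surplus = 0.75 × 7700 ÷ 7 = 825 kcal/day.
Target intake = 3191.9 + 825 = 4016.9 kcal/day.

4017 kcal daily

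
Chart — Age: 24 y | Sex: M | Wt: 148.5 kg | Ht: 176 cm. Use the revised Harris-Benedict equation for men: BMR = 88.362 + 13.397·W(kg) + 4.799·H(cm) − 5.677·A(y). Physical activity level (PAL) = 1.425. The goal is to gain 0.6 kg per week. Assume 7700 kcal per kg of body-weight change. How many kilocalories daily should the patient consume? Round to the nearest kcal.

Harris-Benedict: BMR = 88.362 + 13.397(148.5) + 4.799(176) − 5.677(24) = 2786.1925 kcal/day.
TEE = 2786.1925 × 1.425 = 3970.3243 kcal/day.
Required daily surplus = 0.6 × 7700 ÷ 7 = 660 kcal/day.
Target intake = 3970.3243 + 660 = 4630.3243 kcal/day.

4630 kilocalories daily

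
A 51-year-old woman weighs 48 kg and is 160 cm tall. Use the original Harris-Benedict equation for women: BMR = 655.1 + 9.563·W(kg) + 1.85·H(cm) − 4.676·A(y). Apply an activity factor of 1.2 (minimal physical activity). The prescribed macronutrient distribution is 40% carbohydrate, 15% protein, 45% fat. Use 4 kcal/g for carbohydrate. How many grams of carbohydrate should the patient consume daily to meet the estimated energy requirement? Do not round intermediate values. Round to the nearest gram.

Harris-Benedict: BMR = 655.1 + 9.563(48) + 1.85(160) − 4.676(51) = 1171.648 kcal/day.
TEE = 1171.648 × 1.2 = 1405.9776 kcal/day.
Carbohydrate energy = 40% × 1405.9776 = 562.391 kcal.
Carbohydrate = 562.391 ÷ 4 kcal/g = 140.5978 g.

141 g/day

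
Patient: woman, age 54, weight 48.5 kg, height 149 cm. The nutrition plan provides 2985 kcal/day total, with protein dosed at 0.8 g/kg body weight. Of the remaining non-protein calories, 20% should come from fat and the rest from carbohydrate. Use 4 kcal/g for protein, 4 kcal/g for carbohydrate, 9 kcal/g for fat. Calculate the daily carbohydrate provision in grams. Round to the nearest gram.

Protein = 0.8 × 48.5 = 38.8 g → 38.8 × 4 = 155.2 kcal.
Non-protein calories = 2985 − 155.2 = 2829.8 kcal.
Fat: 20% × 2829.8 = 565.96 kcal; carbohydrate: 2263.84 kcal.
Carbohydrate: 2263.84 kcal ÷ 4 kcal/g = 565.96 g.

566 g/day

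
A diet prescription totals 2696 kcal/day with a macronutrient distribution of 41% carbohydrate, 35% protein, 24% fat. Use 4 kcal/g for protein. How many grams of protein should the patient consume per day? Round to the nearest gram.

Protein energy = 35% × 2696 = 943.6 kcal.
At 4 kcal/g: 943.6 ÷ 4 = 235.9 g.

236 g/day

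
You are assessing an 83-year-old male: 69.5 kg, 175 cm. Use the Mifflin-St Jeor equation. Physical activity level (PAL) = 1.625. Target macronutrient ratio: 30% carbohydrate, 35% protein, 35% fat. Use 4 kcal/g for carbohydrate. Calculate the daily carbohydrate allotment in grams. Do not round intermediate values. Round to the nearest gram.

168 g/day

Mifflin-St Jeor (male): BMR = 10(69.5) + 6.25(175) − 5(83) + 5 = 695 + 1093.75 − 415 + 5 = 1378.75 kcal/day.
TEE = 1378.75 × 1.625 = 2240.4688 kcal/day.
Carbohydrate energy = 30% × 2240.4688 = 672.1406 kcal.
Carbohydrate = 672.1406 ÷ 4 kcal/g = 168.0352 g.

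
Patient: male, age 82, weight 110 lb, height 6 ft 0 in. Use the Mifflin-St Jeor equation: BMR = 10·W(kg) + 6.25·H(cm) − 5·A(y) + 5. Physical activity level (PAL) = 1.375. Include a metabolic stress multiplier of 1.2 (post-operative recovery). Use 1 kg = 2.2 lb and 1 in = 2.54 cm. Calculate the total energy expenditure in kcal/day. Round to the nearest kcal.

2043 kcal/day

Convert to metric: weight = 110 ÷ 2.2 = 50 kg; height = (6×12 + 0) × 2.54 = 72 × 2.54 = 182.88 cm.
Mifflin-St Jeor (male): BMR = 10(50) + 6.25(182.88) − 5(82) + 5 = 500 + 1143 − 410 + 5 = 1238 kcal/day.
TEE = BMR × activity factor = 1238 × 1.375 = 1702.25 kcal/day.
Apply stress factor: 1702.25 × 1.2 = 2042.7 kcal/day.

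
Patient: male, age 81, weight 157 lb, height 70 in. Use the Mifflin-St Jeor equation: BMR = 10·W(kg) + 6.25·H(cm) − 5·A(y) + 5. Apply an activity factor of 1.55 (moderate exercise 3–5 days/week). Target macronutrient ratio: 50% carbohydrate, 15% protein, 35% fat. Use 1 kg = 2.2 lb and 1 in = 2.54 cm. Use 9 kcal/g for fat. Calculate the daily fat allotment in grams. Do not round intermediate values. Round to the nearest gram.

86 g/day

Convert to metric: weight = 157 ÷ 2.2 = 71.3636 kg; height = 70 × 2.54 = 177.8 cm.
Mifflin-St Jeor (male): BMR = 10(71.3636) + 6.25(177.8) − 5(81) + 5 = 713.6364 + 1111.25 − 405 + 5 = 1424.8864 kcal/day.
TEE = 1424.8864 × 1.55 = 2208.5739 kcal/day.
Fat energy = 35% × 2208.5739 = 773.0009 kcal.
Fat = 773.0009 ÷ 9 kcal/g = 85.889 g.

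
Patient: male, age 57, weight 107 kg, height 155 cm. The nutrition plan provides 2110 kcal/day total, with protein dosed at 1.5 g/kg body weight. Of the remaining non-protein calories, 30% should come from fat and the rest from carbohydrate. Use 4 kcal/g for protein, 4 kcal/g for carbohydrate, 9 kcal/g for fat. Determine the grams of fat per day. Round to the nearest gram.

49 g/day

Protein = 1.5 × 107 = 160.5 g → 160.5 × 4 = 642 kcal.
Non-protein calories = 2110 − 642 = 1468 kcal.
Fat: 30% × 1468 = 440.4 kcal; carbohydrate: 1027.6 kcal.
Fat: 440.4 kcal ÷ 9 kcal/g = 48.9333 g.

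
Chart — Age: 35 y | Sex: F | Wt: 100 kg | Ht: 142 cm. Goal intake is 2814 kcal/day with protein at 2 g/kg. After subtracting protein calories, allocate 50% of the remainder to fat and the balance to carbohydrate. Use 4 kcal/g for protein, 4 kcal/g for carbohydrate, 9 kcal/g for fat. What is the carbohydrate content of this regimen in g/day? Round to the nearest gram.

252 g/day

Protein = 2 × 100 = 200 g → 200 × 4 = 800 kcal.
Non-protein calories = 2814 − 800 = 2014 kcal.
Fat: 50% × 2014 = 1007 kcal; carbohydrate: 1007 kcal.
Carbohydrate: 1007 kcal ÷ 4 kcal/g = 251.75 g.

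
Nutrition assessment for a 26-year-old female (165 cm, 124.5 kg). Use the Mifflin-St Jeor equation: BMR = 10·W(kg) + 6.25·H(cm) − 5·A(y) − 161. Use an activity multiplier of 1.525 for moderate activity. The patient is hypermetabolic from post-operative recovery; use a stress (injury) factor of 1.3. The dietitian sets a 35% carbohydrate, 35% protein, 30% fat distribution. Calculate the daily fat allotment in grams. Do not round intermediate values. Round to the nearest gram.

Mifflin-St Jeor (female): BMR = 10(124.5) + 6.25(165) − 5(26) − 161 = 1245 + 1031.25 − 130 − 161 = 1985.25 kcal/day.
TEE = 1985.25 × 1.525 = 3027.5063 kcal/day.
With stress factor 1.3: 3027.5063 × 1.3 = 3935.7581 kcal/day.
Fat energy = 30% × 3935.7581 = 1180.7274 kcal.
Fat = 1180.7274 ÷ 9 kcal/g = 131.1919 g.

131 g/day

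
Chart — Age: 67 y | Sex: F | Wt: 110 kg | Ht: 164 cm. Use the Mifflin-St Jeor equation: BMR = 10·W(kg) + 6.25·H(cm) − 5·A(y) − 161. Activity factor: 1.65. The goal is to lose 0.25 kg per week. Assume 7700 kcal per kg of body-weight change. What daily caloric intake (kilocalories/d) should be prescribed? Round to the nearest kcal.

2413 kilocalories/d

Mifflin-St Jeor (female): BMR = 10(110) + 6.25(164) − 5(67) − 161 = 1100 + 1025 − 335 − 161 = 1629 kcal/day.
TEE = 1629 × 1.65 = 2687.85 kcal/day.
Required daily deficit = 0.25 × 7700 ÷ 7 = 275 kcal/day.
Target intake = 2687.85 − 275 = 2412.85 kcal/day.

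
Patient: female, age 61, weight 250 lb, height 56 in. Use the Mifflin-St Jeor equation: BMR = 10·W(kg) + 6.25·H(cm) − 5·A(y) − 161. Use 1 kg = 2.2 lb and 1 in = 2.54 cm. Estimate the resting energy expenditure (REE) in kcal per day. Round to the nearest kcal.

Convert to metric: weight = 250 ÷ 2.2 = 113.6364 kg; height = 56 × 2.54 = 142.24 cm.
Mifflin-St Jeor (female): BMR = 10(113.6364) + 6.25(142.24) − 5(61) − 161 = 1136.3636 + 889 − 305 − 161 = 1559.3636 kcal/day.

1559 kcal per day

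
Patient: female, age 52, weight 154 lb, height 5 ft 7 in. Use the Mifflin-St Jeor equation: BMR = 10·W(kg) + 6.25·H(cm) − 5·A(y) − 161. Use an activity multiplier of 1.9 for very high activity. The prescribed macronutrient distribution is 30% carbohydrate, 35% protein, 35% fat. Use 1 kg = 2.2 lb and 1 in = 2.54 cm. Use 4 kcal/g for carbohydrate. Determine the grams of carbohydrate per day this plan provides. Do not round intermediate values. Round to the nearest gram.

191 g/day

Convert to metric: weight = 154 ÷ 2.2 = 70 kg; height = (5×12 + 7) × 2.54 = 67 × 2.54 = 170.18 cm.
Mifflin-St Jeor (female): BMR = 10(70) + 6.25(170.18) − 5(52) − 161 = 700 + 1063.625 − 260 − 161 = 1342.625 kcal/day.
TEE = 1342.625 × 1.9 = 2550.9875 kcal/day.
Carbohydrate energy = 30% × 2550.9875 = 765.2963 kcal.
Carbohydrate = 765.2963 ÷ 4 kcal/g = 191.3241 g.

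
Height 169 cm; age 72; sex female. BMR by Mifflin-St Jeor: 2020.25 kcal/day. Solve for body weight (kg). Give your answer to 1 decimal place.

148.5 kg

2020.25 = 10·W + 6.25(169) − 5(72) − 161
10·W = 2020.25 − 535.25 = 1485, so W = 148.5 kg.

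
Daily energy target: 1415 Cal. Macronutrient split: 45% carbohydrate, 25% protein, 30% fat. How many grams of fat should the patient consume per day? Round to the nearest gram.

47 g/day

Fat energy = 30% × 1415 = 424.5 kcal.
At 9 kcal/g: 424.5 ÷ 9 = 47.1667 g.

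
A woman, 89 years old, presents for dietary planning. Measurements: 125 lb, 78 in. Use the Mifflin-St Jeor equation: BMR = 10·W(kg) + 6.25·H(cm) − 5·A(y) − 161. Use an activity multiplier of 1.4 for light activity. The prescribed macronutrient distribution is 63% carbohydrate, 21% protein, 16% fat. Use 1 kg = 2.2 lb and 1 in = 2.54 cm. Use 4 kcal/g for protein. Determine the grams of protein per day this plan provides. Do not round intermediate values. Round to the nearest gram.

88 g/day

Convert to metric: weight = 125 ÷ 2.2 = 56.8182 kg; height = 78 × 2.54 = 198.12 cm.
Mifflin-St Jeor (female): BMR = 10(56.8182) + 6.25(198.12) − 5(89) − 161 = 568.1818 + 1238.25 − 445 − 161 = 1200.4318 kcal/day.
TEE = 1200.4318 × 1.4 = 1680.6045 kcal/day.
Protein energy = 21% × 1680.6045 = 352.927 kcal.
Protein = 352.927 ÷ 4 kcal/g = 88.2317 g.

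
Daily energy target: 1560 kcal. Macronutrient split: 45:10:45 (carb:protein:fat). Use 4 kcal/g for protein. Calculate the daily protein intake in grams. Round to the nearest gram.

Protein energy = 10% × 1560 = 156 kcal.
At 4 kcal/g: 156 ÷ 4 = 39 g.

39 g/day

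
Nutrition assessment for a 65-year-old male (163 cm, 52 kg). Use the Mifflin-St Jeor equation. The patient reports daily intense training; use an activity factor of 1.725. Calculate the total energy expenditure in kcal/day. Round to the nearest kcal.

Mifflin-St Jeor (male): BMR = 10(52) + 6.25(163) − 5(65) + 5 = 520 + 1018.75 − 325 + 5 = 1218.75 kcal/day.
TEE = BMR × activity factor = 1218.75 × 1.725 = 2102.3438 kcal/day.

2102 kcal/day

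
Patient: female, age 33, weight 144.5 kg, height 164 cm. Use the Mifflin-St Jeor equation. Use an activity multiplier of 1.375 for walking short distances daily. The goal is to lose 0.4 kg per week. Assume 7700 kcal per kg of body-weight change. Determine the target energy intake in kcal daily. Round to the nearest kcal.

2508 kcal daily

Mifflin-St Jeor (female): BMR = 10(144.5) + 6.25(164) − 5(33) − 161 = 1445 + 1025 − 165 − 161 = 2144 kcal/day.
TEE = 2144 × 1.375 = 2948 kcal/day.
Required daily deficit = 0.4 × 7700 ÷ 7 = 440 kcal/day.
Target intake = 2948 − 440 = 2508 kcal/day.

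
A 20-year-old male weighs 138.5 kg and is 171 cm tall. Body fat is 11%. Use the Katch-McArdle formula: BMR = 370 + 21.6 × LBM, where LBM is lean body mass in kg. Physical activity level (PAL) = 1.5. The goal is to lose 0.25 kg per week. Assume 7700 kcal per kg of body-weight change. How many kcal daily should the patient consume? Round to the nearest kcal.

4274 kcal daily

LBM = 138.5 × (1 − 0.11) = 123.265 kg. Katch-McArdle: BMR = 370 + 21.6 × 123.265 = 3032.524 kcal/day.
TEE = 3032.524 × 1.5 = 4548.786 kcal/day.
Required daily deficit = 0.25 × 7700 ÷ 7 = 275 kcal/day.
Target intake = 4548.786 − 275 = 4273.786 kcal/day.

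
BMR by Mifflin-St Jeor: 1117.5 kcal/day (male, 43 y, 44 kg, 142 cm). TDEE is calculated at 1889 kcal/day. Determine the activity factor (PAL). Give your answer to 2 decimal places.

1.69

Activity factor = TEE ÷ BMR = 1889 ÷ 1117.5 = 1.69.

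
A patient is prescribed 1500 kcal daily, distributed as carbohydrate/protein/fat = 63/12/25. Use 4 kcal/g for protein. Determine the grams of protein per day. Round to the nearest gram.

Protein energy = 12% × 1500 = 180 kcal.
At 4 kcal/g: 180 ÷ 4 = 45 g.

45 g/day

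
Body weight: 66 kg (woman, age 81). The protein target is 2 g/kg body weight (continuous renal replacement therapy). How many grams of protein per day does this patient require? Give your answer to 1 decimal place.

132.0 g/day

Protein = 2 g/kg × 66 kg = 132 g/day.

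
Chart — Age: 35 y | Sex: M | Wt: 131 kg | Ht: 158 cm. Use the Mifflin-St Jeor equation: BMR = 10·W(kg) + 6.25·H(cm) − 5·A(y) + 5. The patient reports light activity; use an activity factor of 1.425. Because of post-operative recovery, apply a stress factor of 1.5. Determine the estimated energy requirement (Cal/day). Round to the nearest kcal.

4548 Cal/day

Mifflin-St Jeor (male): BMR = 10(131) + 6.25(158) − 5(35) + 5 = 1310 + 987.5 − 175 + 5 = 2127.5 kcal/day.
TEE = BMR × activity factor = 2127.5 × 1.425 = 3031.6875 kcal/day.
Apply stress factor: 3031.6875 × 1.5 = 4547.5313 kcal/day.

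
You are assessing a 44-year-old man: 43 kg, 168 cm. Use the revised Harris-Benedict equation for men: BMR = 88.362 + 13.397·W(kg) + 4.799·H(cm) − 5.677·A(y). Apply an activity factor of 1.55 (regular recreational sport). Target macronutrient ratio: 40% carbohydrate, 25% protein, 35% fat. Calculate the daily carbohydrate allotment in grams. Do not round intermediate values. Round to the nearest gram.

Harris-Benedict: BMR = 88.362 + 13.397(43) + 4.799(168) − 5.677(44) = 1220.877 kcal/day.
TEE = 1220.877 × 1.55 = 1892.3594 kcal/day.
Carbohydrate energy = 40% × 1892.3594 = 756.9437 kcal.
Carbohydrate = 756.9437 ÷ 4 kcal/g = 189.2359 g.

189 g/day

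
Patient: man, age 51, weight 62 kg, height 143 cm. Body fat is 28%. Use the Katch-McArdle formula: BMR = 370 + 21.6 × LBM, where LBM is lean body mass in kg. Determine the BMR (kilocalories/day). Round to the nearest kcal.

LBM = 62 × (1 − 0.28) = 44.64 kg. Katch-McArdle: BMR = 370 + 21.6 × 44.64 = 1334.224 kcal/day.

1334 kilocalories/day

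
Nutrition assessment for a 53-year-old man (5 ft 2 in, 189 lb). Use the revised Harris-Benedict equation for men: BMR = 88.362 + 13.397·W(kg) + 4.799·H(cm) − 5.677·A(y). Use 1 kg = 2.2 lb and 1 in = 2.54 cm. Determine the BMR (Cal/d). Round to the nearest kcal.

Convert to metric: weight = 189 ÷ 2.2 = 85.9091 kg; height = (5×12 + 2) × 2.54 = 62 × 2.54 = 157.48 cm.
Harris-Benedict: BMR = 88.362 + 13.397(85.9091) + 4.799(157.48) − 5.677(53) = 1694.1516 kcal/day.

1694 Cal/d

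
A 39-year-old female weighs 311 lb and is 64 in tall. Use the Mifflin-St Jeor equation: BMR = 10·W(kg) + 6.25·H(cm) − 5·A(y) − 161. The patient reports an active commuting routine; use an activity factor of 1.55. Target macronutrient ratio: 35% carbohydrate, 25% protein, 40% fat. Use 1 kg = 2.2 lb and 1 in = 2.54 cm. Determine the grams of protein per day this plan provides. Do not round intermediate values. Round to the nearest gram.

201 g/day

Convert to metric: weight = 311 ÷ 2.2 = 141.3636 kg; height = 64 × 2.54 = 162.56 cm.
Mifflin-St Jeor (female): BMR = 10(141.3636) + 6.25(162.56) − 5(39) − 161 = 1413.6364 + 1016 − 195 − 161 = 2073.6364 kcal/day.
TEE = 2073.6364 × 1.55 = 3214.1364 kcal/day.
Protein energy = 25% × 3214.1364 = 803.5341 kcal.
Protein = 803.5341 ÷ 4 kcal/g = 200.8835 g.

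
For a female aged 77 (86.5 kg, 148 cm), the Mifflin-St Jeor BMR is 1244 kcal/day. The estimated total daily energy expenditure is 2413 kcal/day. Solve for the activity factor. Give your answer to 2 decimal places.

Activity factor = TEE ÷ BMR = 2413 ÷ 1244 = 1.94.

1.94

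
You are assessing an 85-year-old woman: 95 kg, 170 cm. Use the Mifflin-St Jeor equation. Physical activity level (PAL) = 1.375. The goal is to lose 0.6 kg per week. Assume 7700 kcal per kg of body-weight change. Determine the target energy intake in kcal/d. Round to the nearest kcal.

Mifflin-St Jeor (female): BMR = 10(95) + 6.25(170) − 5(85) − 161 = 950 + 1062.5 − 425 − 161 = 1426.5 kcal/day.
TEE = 1426.5 × 1.375 = 1961.4375 kcal/day.
Required daily deficit = 0.6 × 7700 ÷ 7 = 660 kcal/day.
Target intake = 1961.4375 − 660 = 1301.4375 kcal/day.

1301 kcal/d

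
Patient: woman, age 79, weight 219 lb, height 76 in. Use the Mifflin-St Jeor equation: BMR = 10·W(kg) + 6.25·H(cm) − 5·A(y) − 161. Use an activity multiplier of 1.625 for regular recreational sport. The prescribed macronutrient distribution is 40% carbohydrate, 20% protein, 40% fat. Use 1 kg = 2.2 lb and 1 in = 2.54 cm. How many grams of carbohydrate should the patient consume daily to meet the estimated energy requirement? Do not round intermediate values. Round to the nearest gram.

267 g/day

Convert to metric: weight = 219 ÷ 2.2 = 99.5455 kg; height = 76 × 2.54 = 193.04 cm.
Mifflin-St Jeor (female): BMR = 10(99.5455) + 6.25(193.04) − 5(79) − 161 = 995.4545 + 1206.5 − 395 − 161 = 1645.9545 kcal/day.
TEE = 1645.9545 × 1.625 = 2674.6761 kcal/day.
Carbohydrate energy = 40% × 2674.6761 = 1069.8705 kcal.
Carbohydrate = 1069.8705 ÷ 4 kcal/g = 267.4676 g.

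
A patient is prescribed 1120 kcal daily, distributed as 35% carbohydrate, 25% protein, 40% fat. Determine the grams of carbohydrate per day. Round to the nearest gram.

Carbohydrate energy = 35% × 1120 = 392 kcal.
At 4 kcal/g: 392 ÷ 4 = 98 g.

98 g/day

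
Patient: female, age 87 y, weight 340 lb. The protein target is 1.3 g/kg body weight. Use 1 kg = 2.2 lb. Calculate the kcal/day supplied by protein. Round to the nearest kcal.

Weight in kg = 340 ÷ 2.2 = 154.5455 kg.
Protein = 1.3 g/kg × 154.5455 kg = 200.9091 g/day.
Protein energy = 200.9091 g × 4 kcal/g = 803.6364 kcal/day.

804 kcal/day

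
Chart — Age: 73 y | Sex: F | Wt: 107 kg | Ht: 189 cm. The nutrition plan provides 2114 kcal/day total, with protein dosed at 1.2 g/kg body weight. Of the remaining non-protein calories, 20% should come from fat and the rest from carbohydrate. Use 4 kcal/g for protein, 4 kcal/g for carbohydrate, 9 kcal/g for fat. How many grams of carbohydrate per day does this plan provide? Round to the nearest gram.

320 g/day

Protein = 1.2 × 107 = 128.4 g → 128.4 × 4 = 513.6 kcal.
Non-protein calories = 2114 − 513.6 = 1600.4 kcal.
Fat: 20% × 1600.4 = 320.08 kcal; carbohydrate: 1280.32 kcal.
Carbohydrate: 1280.32 kcal ÷ 4 kcal/g = 320.08 g.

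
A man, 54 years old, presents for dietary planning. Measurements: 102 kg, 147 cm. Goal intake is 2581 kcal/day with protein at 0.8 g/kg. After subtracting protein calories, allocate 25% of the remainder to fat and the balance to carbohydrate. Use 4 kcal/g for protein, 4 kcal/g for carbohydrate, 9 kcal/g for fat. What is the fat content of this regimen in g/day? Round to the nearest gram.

63 g/day

Protein = 0.8 × 102 = 81.6 g → 81.6 × 4 = 326.4 kcal.
Non-protein calories = 2581 − 326.4 = 2254.6 kcal.
Fat: 25% × 2254.6 = 563.65 kcal; carbohydrate: 1690.95 kcal.
Fat: 563.65 kcal ÷ 9 kcal/g = 62.6278 g.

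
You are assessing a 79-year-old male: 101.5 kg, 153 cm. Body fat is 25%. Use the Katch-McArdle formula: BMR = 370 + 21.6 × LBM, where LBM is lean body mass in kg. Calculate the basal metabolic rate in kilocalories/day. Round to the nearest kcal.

LBM = 101.5 × (1 − 0.25) = 76.125 kg. Katch-McArdle: BMR = 370 + 21.6 × 76.125 = 2014.3 kcal/day.

2014 kilocalories/day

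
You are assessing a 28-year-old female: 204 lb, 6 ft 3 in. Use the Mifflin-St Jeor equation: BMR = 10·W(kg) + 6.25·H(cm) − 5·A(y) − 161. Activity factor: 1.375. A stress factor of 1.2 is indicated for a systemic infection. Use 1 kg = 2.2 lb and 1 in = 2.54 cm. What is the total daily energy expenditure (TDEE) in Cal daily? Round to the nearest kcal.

2998 Cal daily

Convert to metric: weight = 204 ÷ 2.2 = 92.7273 kg; height = (6×12 + 3) × 2.54 = 75 × 2.54 = 190.5 cm.
Mifflin-St Jeor (female): BMR = 10(92.7273) + 6.25(190.5) − 5(28) − 161 = 927.2727 + 1190.625 − 140 − 161 = 1816.8977 kcal/day.
TEE = BMR × activity factor = 1816.8977 × 1.375 = 2498.2344 kcal/day.
Apply stress factor: 2498.2344 × 1.2 = 2997.8813 kcal/day.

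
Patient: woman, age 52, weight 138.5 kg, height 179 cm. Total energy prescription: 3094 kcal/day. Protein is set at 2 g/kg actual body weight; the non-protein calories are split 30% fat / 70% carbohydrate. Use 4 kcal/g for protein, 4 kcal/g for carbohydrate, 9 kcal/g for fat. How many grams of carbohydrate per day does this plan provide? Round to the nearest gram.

348 g/day

Protein = 2 × 138.5 = 277 g → 277 × 4 = 1108 kcal.
Non-protein calories = 3094 − 1108 = 1986 kcal.
Fat: 30% × 1986 = 595.8 kcal; carbohydrate: 1390.2 kcal.
Carbohydrate: 1390.2 kcal ÷ 4 kcal/g = 347.55 g.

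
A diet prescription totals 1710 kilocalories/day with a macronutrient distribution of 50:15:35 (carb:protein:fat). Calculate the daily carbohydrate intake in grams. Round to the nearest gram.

Carbohydrate energy = 50% × 1710 = 855 kcal.
At 4 kcal/g: 855 ÷ 4 = 213.75 g.

214 g/day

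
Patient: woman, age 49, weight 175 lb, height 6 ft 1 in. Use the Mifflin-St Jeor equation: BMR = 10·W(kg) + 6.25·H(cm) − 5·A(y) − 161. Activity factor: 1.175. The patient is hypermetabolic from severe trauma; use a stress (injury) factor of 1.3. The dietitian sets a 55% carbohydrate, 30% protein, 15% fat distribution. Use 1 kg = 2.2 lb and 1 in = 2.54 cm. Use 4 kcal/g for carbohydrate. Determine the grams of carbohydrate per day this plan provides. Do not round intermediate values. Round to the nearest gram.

325 g/day

Convert to metric: weight = 175 ÷ 2.2 = 79.5455 kg; height = (6×12 + 1) × 2.54 = 73 × 2.54 = 185.42 cm.
Mifflin-St Jeor (female): BMR = 10(79.5455) + 6.25(185.42) − 5(49) − 161 = 795.4545 + 1158.875 − 245 − 161 = 1548.3295 kcal/day.
TEE = 1548.3295 × 1.175 = 1819.2872 kcal/day.
With stress factor 1.3: 1819.2872 × 1.3 = 2365.0734 kcal/day.
Carbohydrate energy = 55% × 2365.0734 = 1300.7904 kcal.
Carbohydrate = 1300.7904 ÷ 4 kcal/g = 325.1976 g.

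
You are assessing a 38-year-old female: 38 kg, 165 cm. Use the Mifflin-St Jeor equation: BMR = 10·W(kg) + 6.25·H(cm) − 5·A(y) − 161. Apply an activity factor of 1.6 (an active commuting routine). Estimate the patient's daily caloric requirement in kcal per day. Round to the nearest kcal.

1696 kcal per day

Mifflin-St Jeor (female): BMR = 10(38) + 6.25(165) − 5(38) − 161 = 380 + 1031.25 − 190 − 161 = 1060.25 kcal/day.
TEE = BMR × activity factor = 1060.25 × 1.6 = 1696.4 kcal/day.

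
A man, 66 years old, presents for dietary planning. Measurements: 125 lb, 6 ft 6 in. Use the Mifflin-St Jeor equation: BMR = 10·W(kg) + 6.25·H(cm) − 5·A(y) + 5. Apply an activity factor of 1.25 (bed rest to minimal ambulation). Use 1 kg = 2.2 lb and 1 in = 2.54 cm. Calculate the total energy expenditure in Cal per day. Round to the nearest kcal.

1852 Cal per day

Convert to metric: weight = 125 ÷ 2.2 = 56.8182 kg; height = (6×12 + 6) × 2.54 = 78 × 2.54 = 198.12 cm.
Mifflin-St Jeor (male): BMR = 10(56.8182) + 6.25(198.12) − 5(66) + 5 = 568.1818 + 1238.25 − 330 + 5 = 1481.4318 kcal/day.
TEE = BMR × activity factor = 1481.4318 × 1.25 = 1851.7898 kcal/day.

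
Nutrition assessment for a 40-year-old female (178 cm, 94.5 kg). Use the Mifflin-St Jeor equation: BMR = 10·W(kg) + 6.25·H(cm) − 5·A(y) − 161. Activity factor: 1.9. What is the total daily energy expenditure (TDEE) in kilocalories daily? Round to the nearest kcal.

3223 kilocalories daily

Mifflin-St Jeor (female): BMR = 10(94.5) + 6.25(178) − 5(40) − 161 = 945 + 1112.5 − 200 − 161 = 1696.5 kcal/day.
TEE = BMR × activity factor = 1696.5 × 1.9 = 3223.35 kcal/day.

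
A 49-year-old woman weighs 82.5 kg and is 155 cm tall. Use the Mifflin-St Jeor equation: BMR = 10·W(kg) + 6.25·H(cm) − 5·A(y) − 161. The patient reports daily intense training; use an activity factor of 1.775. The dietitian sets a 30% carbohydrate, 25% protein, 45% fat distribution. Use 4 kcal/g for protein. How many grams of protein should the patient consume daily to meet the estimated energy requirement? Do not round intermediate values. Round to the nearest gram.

Mifflin-St Jeor (female): BMR = 10(82.5) + 6.25(155) − 5(49) − 161 = 825 + 968.75 − 245 − 161 = 1387.75 kcal/day.
TEE = 1387.75 × 1.775 = 2463.2563 kcal/day.
Protein energy = 25% × 2463.2563 = 615.8141 kcal.
Protein = 615.8141 ÷ 4 kcal/g = 153.9535 g.

154 g/day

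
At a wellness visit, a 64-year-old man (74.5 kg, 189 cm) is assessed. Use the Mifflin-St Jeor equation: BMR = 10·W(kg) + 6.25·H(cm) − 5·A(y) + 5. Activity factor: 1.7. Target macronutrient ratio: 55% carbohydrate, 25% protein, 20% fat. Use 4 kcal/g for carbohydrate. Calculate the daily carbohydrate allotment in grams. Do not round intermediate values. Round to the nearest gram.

377 g/day

Mifflin-St Jeor (male): BMR = 10(74.5) + 6.25(189) − 5(64) + 5 = 745 + 1181.25 − 320 + 5 = 1611.25 kcal/day.
TEE = 1611.25 × 1.7 = 2739.125 kcal/day.
Carbohydrate energy = 55% × 2739.125 = 1506.5188 kcal.
Carbohydrate = 1506.5188 ÷ 4 kcal/g = 376.6297 g.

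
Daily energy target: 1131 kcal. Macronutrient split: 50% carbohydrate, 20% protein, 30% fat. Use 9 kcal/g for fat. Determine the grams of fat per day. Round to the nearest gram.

38 g/day

Fat energy = 30% × 1131 = 339.3 kcal.
At 9 kcal/g: 339.3 ÷ 9 = 37.7 g.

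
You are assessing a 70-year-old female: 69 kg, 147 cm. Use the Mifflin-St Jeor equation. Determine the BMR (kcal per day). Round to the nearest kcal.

1098 kcal per day

Mifflin-St Jeor (female): BMR = 10(69) + 6.25(147) − 5(70) − 161 = 690 + 918.75 − 350 − 161 = 1097.75 kcal/day.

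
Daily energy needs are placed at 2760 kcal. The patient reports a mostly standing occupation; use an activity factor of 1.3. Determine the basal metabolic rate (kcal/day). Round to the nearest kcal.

BMR = TEE ÷ activity factor = 2760 ÷ 1.3 = 2123.0769 kcal/day.

2123 kcal/day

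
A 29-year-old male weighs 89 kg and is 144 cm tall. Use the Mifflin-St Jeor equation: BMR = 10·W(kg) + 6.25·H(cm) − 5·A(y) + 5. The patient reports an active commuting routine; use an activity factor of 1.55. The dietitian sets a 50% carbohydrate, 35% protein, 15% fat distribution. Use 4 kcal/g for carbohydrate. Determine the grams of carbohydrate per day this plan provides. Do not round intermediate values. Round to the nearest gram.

320 g/day

Mifflin-St Jeor (male): BMR = 10(89) + 6.25(144) − 5(29) + 5 = 890 + 900 − 145 + 5 = 1650 kcal/day.
TEE = 1650 × 1.55 = 2557.5 kcal/day.
Carbohydrate energy = 50% × 2557.5 = 1278.75 kcal.
Carbohydrate = 1278.75 ÷ 4 kcal/g = 319.6875 g.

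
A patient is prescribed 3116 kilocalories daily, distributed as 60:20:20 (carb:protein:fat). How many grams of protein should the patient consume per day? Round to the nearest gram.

Protein energy = 20% × 3116 = 623.2 kcal.
At 4 kcal/g: 623.2 ÷ 4 = 155.8 g.

156 g/day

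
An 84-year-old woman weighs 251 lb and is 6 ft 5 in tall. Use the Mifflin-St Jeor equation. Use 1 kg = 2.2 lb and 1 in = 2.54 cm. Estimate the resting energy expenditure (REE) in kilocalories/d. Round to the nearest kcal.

1782 kilocalories/d

Convert to metric: weight = 251 ÷ 2.2 = 114.0909 kg; height = (6×12 + 5) × 2.54 = 77 × 2.54 = 195.58 cm.
Mifflin-St Jeor (female): BMR = 10(114.0909) + 6.25(195.58) − 5(84) − 161 = 1140.9091 + 1222.375 − 420 − 161 = 1782.2841 kcal/day.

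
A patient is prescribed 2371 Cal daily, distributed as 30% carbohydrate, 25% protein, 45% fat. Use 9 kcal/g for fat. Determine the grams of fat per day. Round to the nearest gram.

Fat energy = 45% × 2371 = 1066.95 kcal.
At 9 kcal/g: 1066.95 ÷ 9 = 118.55 g.

119 g/day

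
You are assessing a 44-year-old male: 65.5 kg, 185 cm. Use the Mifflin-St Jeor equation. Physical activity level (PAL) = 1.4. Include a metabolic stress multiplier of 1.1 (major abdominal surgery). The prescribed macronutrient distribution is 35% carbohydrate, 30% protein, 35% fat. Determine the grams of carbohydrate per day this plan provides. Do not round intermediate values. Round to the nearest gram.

215 g/day

Mifflin-St Jeor (male): BMR = 10(65.5) + 6.25(185) − 5(44) + 5 = 655 + 1156.25 − 220 + 5 = 1596.25 kcal/day.
TEE = 1596.25 × 1.4 = 2234.75 kcal/day.
With stress factor 1.1: 2234.75 × 1.1 = 2458.225 kcal/day.
Carbohydrate energy = 35% × 2458.225 = 860.3788 kcal.
Carbohydrate = 860.3788 ÷ 4 kcal/g = 215.0947 g.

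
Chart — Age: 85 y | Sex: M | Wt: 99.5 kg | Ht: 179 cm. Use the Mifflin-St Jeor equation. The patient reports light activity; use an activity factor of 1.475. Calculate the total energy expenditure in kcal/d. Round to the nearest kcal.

Mifflin-St Jeor (male): BMR = 10(99.5) + 6.25(179) − 5(85) + 5 = 995 + 1118.75 − 425 + 5 = 1693.75 kcal/day.
TEE = BMR × activity factor = 1693.75 × 1.475 = 2498.2813 kcal/day.

2498 kcal/d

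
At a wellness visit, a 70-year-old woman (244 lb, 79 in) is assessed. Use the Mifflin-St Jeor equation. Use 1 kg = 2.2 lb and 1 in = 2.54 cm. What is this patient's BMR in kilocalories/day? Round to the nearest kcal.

Convert to metric: weight = 244 ÷ 2.2 = 110.9091 kg; height = 79 × 2.54 = 200.66 cm.
Mifflin-St Jeor (female): BMR = 10(110.9091) + 6.25(200.66) − 5(70) − 161 = 1109.0909 + 1254.125 − 350 − 161 = 1852.2159 kcal/day.

1852 kilocalories/day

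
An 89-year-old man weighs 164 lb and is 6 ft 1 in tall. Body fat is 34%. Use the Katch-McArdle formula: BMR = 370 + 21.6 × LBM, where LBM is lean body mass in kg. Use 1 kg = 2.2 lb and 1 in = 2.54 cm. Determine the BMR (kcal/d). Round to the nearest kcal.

Convert to metric: weight = 164 ÷ 2.2 = 74.5455 kg; height = (6×12 + 1) × 2.54 = 73 × 2.54 = 185.42 cm.
LBM = 74.5455 × (1 − 0.34) = 49.2 kg. Katch-McArdle: BMR = 370 + 21.6 × 49.2 = 1432.72 kcal/day.

1433 kcal/d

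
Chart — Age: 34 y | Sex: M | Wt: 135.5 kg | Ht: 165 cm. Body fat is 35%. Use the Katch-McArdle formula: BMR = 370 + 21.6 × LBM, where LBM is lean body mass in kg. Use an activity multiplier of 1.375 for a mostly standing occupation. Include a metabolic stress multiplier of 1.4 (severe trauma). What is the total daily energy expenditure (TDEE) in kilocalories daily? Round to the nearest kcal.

4374 kilocalories daily

LBM = 135.5 × (1 − 0.35) = 88.075 kg. Katch-McArdle: BMR = 370 + 21.6 × 88.075 = 2272.42 kcal/day.
TEE = BMR × activity factor = 2272.42 × 1.375 = 3124.5775 kcal/day.
Apply stress factor: 3124.5775 × 1.4 = 4374.4085 kcal/day.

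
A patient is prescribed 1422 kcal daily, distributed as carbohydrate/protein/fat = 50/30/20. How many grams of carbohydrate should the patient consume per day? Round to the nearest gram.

Carbohydrate energy = 50% × 1422 = 711 kcal.
At 4 kcal/g: 711 ÷ 4 = 177.75 g.

178 g/day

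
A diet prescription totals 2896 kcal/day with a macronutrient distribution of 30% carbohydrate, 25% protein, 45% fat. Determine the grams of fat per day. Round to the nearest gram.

145 g/day

Fat energy = 45% × 2896 = 1303.2 kcal.
At 9 kcal/g: 1303.2 ÷ 9 = 144.8 g.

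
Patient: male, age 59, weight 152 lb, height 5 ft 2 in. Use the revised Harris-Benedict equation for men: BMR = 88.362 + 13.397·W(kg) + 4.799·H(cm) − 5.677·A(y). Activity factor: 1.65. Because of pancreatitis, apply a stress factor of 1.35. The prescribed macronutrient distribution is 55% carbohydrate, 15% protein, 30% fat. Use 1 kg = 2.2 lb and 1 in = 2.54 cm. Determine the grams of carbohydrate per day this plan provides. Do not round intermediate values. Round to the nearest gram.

439 g/day

Convert to metric: weight = 152 ÷ 2.2 = 69.0909 kg; height = (5×12 + 2) × 2.54 = 62 × 2.54 = 157.48 cm.
Harris-Benedict: BMR = 88.362 + 13.397(69.0909) + 4.799(157.48) − 5.677(59) = 1434.7764 kcal/day.
TEE = 1434.7764 × 1.65 = 2367.3811 kcal/day.
With stress factor 1.35: 2367.3811 × 1.35 = 3195.9645 kcal/day.
Carbohydrate energy = 55% × 3195.9645 = 1757.7805 kcal.
Carbohydrate = 1757.7805 ÷ 4 kcal/g = 439.4451 g.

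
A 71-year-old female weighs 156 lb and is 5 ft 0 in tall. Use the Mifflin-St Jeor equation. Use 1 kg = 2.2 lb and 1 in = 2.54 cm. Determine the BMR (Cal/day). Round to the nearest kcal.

1146 Cal/day

Convert to metric: weight = 156 ÷ 2.2 = 70.9091 kg; height = (5×12 + 0) × 2.54 = 60 × 2.54 = 152.4 cm.
Mifflin-St Jeor (female): BMR = 10(70.9091) + 6.25(152.4) − 5(71) − 161 = 709.0909 + 952.5 − 355 − 161 = 1145.5909 kcal/day.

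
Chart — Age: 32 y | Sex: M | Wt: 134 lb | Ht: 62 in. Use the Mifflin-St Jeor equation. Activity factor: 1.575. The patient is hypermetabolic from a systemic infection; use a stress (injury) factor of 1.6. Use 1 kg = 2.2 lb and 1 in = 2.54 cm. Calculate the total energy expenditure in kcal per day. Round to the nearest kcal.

Convert to metric: weight = 134 ÷ 2.2 = 60.9091 kg; height = 62 × 2.54 = 157.48 cm.
Mifflin-St Jeor (male): BMR = 10(60.9091) + 6.25(157.48) − 5(32) + 5 = 609.0909 + 984.25 − 160 + 5 = 1438.3409 kcal/day.
TEE = BMR × activity factor = 1438.3409 × 1.575 = 2265.3869 kcal/day.
Apply stress factor: 2265.3869 × 1.6 = 3624.6191 kcal/day.

3625 kcal per day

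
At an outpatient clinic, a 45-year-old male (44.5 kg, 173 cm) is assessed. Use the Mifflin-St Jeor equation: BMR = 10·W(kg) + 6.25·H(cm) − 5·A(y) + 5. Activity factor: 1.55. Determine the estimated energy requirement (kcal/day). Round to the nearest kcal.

Mifflin-St Jeor (male): BMR = 10(44.5) + 6.25(173) − 5(45) + 5 = 445 + 1081.25 − 225 + 5 = 1306.25 kcal/day.
TEE = BMR × activity factor = 1306.25 × 1.55 = 2024.6875 kcal/day.

2025 kcal/day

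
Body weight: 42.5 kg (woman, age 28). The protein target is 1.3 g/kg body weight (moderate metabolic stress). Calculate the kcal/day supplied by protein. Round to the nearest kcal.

221 kcal/day

Protein = 1.3 g/kg × 42.5 kg = 55.25 g/day.
Protein energy = 55.25 g × 4 kcal/g = 221 kcal/day.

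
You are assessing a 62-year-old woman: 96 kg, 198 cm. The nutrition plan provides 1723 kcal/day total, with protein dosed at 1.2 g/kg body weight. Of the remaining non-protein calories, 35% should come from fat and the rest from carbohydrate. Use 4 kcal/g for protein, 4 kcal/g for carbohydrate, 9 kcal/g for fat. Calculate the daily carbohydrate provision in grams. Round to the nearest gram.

205 g/day

Protein = 1.2 × 96 = 115.2 g → 115.2 × 4 = 460.8 kcal.
Non-protein calories = 1723 − 460.8 = 1262.2 kcal.
Fat: 35% × 1262.2 = 441.77 kcal; carbohydrate: 820.43 kcal.
Carbohydrate: 820.43 kcal ÷ 4 kcal/g = 205.1075 g.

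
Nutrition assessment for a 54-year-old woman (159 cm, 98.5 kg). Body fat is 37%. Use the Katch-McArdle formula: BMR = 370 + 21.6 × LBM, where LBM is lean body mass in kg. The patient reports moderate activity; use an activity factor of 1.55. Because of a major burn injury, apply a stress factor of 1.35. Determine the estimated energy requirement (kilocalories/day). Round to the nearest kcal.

3579 kilocalories/day

LBM = 98.5 × (1 − 0.37) = 62.055 kg. Katch-McArdle: BMR = 370 + 21.6 × 62.055 = 1710.388 kcal/day.
TEE = BMR × activity factor = 1710.388 × 1.55 = 2651.1014 kcal/day.
Apply stress factor: 2651.1014 × 1.35 = 3578.9869 kcal/day.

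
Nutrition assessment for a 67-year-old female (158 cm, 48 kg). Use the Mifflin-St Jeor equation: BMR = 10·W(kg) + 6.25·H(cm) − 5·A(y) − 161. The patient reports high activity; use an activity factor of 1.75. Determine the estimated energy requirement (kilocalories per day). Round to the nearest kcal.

Mifflin-St Jeor (female): BMR = 10(48) + 6.25(158) − 5(67) − 161 = 480 + 987.5 − 335 − 161 = 971.5 kcal/day.
TEE = BMR × activity factor = 971.5 × 1.75 = 1700.125 kcal/day.

1700 kilocalories per day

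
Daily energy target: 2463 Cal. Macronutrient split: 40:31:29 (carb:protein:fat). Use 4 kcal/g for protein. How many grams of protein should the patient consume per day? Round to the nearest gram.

191 g/day

Protein energy = 31% × 2463 = 763.53 kcal.
At 4 kcal/g: 763.53 ÷ 4 = 190.8825 g.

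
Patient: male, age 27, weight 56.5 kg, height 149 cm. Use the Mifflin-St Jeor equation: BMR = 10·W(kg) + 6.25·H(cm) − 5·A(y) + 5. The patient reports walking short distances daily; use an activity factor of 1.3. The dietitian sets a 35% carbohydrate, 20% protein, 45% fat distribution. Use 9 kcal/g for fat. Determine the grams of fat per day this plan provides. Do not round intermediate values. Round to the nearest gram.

Mifflin-St Jeor (male): BMR = 10(56.5) + 6.25(149) − 5(27) + 5 = 565 + 931.25 − 135 + 5 = 1366.25 kcal/day.
TEE = 1366.25 × 1.3 = 1776.125 kcal/day.
Fat energy = 45% × 1776.125 = 799.2563 kcal.
Fat = 799.2563 ÷ 9 kcal/g = 88.8063 g.

89 g/day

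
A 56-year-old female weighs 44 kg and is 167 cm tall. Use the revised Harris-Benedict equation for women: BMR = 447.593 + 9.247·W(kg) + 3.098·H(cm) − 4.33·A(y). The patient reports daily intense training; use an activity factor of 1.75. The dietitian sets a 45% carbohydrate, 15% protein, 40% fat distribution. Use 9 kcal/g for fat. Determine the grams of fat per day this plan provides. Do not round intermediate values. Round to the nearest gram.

88 g/day

Harris-Benedict: BMR = 447.593 + 9.247(44) + 3.098(167) − 4.33(56) = 1129.347 kcal/day.
TEE = 1129.347 × 1.75 = 1976.3573 kcal/day.
Fat energy = 40% × 1976.3573 = 790.5429 kcal.
Fat = 790.5429 ÷ 9 kcal/g = 87.8381 g.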